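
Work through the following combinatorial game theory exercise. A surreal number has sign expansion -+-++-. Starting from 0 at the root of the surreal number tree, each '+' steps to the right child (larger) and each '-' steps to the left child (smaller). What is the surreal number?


Sign expansion: -+-++-
Rule: track bounds (lo, hi), initially (-inf, +inf). On '+', the current value becomes lo and we move to the simplest number in (value, hi): value + 1 if hi = +inf, otherwise the midpoint (value + hi)/2. On '-', the current value becomes hi and we move to value - 1 if lo = -inf, otherwise the midpoint (lo + value)/2.
Start at 0.
Step 1: sign = -, move left. Bounds: (-inf, 0). Value = -1
Step 2: sign = +, move right. Bounds: (-1, 0). Value = -1/2
Step 3: sign = -, move left. Bounds: (-1, -1/2). Value = -3/4
Step 4: sign = +, move right. Bounds: (-3/4, -1/2). Value = -5/8
Step 5: sign = +, move right. Bounds: (-5/8, -1/2). Value = -9/16
Step 6: sign = -, move left. Bounds: (-5/8, -9/16). Value = -19/32
The surreal number with sign expansion -+-++- is -19/32.

-19/32


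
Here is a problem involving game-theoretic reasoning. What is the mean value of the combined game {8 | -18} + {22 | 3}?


G1 = {8 | -18}, G2 = {22 | 3}
Each is a switch {a | b} with numbers a > b; its mean value is (a + b)/2, and mean value is additive over game sums: m(G1 + G2) = m(G1) + m(G2).
Mean of G1 = (8 + (-18))/2 = -10/2 = -5
Mean of G2 = (22 + (3))/2 = 25/2 = 25/2
Mean of G1 + G2 = -5 + 25/2 = 15/2

15/2


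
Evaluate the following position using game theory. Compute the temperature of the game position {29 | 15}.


The game is {29 | 15}, a switch {a | b} with numbers a > b.
Cooling {a | b} by t gives {a - t | b + t}, which stops being hot when a - t = b + t, i.e. at t = (a - b)/2. So the temperature of a switch is (a - b)/2.
Temperature = (Left option - Right option) / 2
= (29 - (15)) / 2
= 14 / 2
= 7

7


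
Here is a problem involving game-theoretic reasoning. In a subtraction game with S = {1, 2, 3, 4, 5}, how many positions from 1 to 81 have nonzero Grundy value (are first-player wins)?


Subtraction set S = {1, 2, 3, 4, 5}, so G(n) = n mod 6.
G(n) = 0 when n is a multiple of 6.
Multiples of 6 in [1, 81]: 13
N-positions (nonzero Grundy) = 81 - 13 = 68

68


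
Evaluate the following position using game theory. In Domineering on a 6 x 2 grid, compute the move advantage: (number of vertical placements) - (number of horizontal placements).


Board is 6 x 2 (rows x cols).
Left (vertical) placements: (rows-1) * cols = 5 * 2 = 10
Right (horizontal) placements: rows * (cols-1) = 6 * 1 = 6
Advantage = Left - Right = 10 - 6 = 4

4


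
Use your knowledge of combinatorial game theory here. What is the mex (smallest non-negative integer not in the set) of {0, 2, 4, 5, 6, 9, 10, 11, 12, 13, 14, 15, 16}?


Set = {0, 2, 4, 5, 6, 9, 10, 11, 12, 13, 14, 15, 16}
0 is in the set.
1 is NOT in the set. This is the mex.
mex = 1

1


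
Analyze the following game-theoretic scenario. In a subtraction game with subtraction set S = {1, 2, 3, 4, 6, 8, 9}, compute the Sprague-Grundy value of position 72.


The subtraction set is S = {1, 2, 3, 4, 6, 8, 9}.
G(k) = mex{ G(k - s) : s in S, s <= k }. We compute iteratively: G(0) = 0.
G(1) = mex({0}) = 1
G(2) = mex({0, 1}) = 2
G(3) = mex({0, 1, 2}) = 3
G(4) = mex({0, 1, 2, 3}) = 4
G(5) = mex({1, 2, 3, 4}) = 0
G(6) = mex({0, 2, 3, 4}) = 1
G(7) = mex({0, 1, 3, 4}) = 2
G(8) = mex({0, 1, 2, 4}) = 3
G(9) = mex({0, 1, 2, 3}) = 4
G(10) = mex({1, 2, 3, 4}) = 0
G(11) = mex({0, 2, 3, 4}) = 1
G(12) = mex({0, 1, 3, 4}) = 2
G(13) = mex({0, 1, 2, 4}) = 3
Observe that G(5)..G(13) = 0, 1, 2, 3, 4, 0, 1, 2, 3 repeats G(0)..G(8) = 0, 1, 2, 3, 4, 0, 1, 2, 3.
For k >= max(S) = 9, G(k) is determined by the previous 9 values G(k-9)..G(k-1); a window of 9 consecutive values has recurred shifted by 5, so by induction G(k + 5) = G(k) for all k >= 0: the sequence is periodic from the start with period 5.
One period: G(0..4) = 0, 1, 2, 3, 4.
72 mod 5 = 2, so G(72) = G(2) = 2.

2


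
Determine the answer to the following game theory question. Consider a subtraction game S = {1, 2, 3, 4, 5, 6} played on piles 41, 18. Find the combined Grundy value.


Subtraction set: {1, 2, 3, 4, 5, 6}
For this subtraction set, G(n) = n mod 7 (period = max + 1 = 7).
Pile 1 (size 41): G(41) = 41 mod 7 = 6
Pile 2 (size 18): G(18) = 18 mod 7 = 4
Total Grundy value = XOR of all: 6 XOR 4 = 2

2


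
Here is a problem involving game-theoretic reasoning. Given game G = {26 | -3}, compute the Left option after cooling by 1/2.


Original game: {26 | -3} (a switch {a | b} with a > b).
Cooling by t (for t below the temperature (a - b)/2 = 29/2) taxes each move by t: {a | b} cooled by t is {a - t | b + t}.
Cooling amount: t = 1/2
Cooled Left option: 26 - 1/2 = 51/2
Cooled Right option: -3 + 1/2 = -5/2
Cooled game: {51/2 | -5/2}
Left option = 51/2

51/2


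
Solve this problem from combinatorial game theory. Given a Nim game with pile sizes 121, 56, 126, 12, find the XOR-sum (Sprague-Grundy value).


We need the XOR (exclusive or) of all pile sizes.
After XOR-ing pile 1 (size 121): 0 XOR 121 = 121
After XOR-ing pile 2 (size 56): 121 XOR 56 = 65
After XOR-ing pile 3 (size 126): 65 XOR 126 = 63
After XOR-ing pile 4 (size 12): 63 XOR 12 = 51
The Nim-value of this position is 51.

51


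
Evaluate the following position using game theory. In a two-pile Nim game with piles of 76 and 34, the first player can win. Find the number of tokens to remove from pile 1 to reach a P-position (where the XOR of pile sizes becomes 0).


Piles: 76 and 34
Current XOR: 76 XOR 34 = 110 (non-zero, so this is an N-position).
To make the XOR zero, we need to find a move that balances the piles.
For pile 1 (size 76): target = 76 XOR 110 = 34
We reduce pile 1 from 76 to 34.
Tokens removed: 76 - 34 = 42
Verification: 34 XOR 34 = 0

42


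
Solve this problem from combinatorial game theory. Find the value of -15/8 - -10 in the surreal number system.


x = -15/8, y = -10
Converting to common denominator: 8
x = -15/8, y = -80/8
x - y = -15/8 - -10 = 65/8

65/8


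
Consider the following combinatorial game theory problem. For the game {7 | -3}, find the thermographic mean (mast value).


Game = {7 | -3}, a switch {a | b} with numbers a > b.
Its thermograph has left wall a - t and right wall b + t, which meet at t = (a - b)/2, where both equal (a + b)/2. So the mast (mean value) is at (a + b)/2.
Mean = (7 + (-3))/2 = 4/2 = 2

2


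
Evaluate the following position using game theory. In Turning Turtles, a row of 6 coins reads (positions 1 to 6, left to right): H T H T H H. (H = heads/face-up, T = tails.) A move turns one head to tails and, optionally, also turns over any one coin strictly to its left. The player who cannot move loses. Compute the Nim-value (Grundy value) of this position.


Coins: H T H T H H
Key fact: a single head at position k behaves exactly like a Nim heap of size k (turning it to T and optionally flipping a coin at j < k corresponds to moving the heap from k to j, or to 0), and heads combine as a disjunctive sum (two heads at the same place would cancel, matching j XOR j = 0). So the Nim-value is the XOR of the 1-indexed positions of the heads.
Face-up positions (1-indexed): [1, 3, 5, 6]
XOR 0 with 1: 0 XOR 1 = 1
XOR 1 with 3: 1 XOR 3 = 2
XOR 2 with 5: 2 XOR 5 = 7
XOR 7 with 6: 7 XOR 6 = 1
Nim-value = 1

1


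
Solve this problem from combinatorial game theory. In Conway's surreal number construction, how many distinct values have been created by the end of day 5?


Day 0: {|} = 0 is born. Count = 1.
Day n: the number of surreal numbers born by day n is 2^(n+1) - 1.
By day 0: 2^1 - 1 = 1
By day 1: 2^2 - 1 = 3
By day 2: 2^3 - 1 = 7
By day 3: 2^4 - 1 = 15
By day 4: 2^5 - 1 = 31
By day 5: 2^6 - 1 = 63
By day 5: 63 surreal numbers.

63


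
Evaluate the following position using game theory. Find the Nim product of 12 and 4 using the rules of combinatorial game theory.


Nim multiplication is bilinear over XOR: (u XOR v) * w = (u*w) XOR (v*w).
So we split each operand into its bit components and XOR the pairwise Nim products.
12 = 4 + 8 (as XOR of powers of 2).
4 = 4 (as XOR of powers of 2).
Using the standard Nim-product table on single bits:
  2*2 = 3,   2*4 = 8,   2*8 = 12,
  4*4 = 6,   4*8 = 11,  8*8 = 13,
and  1*x = x (identity), k*l = l*k (commutative).
Pairwise Nim products:
  4 * 4 = 6
  8 * 4 = 11
XOR them: 6 XOR 11 = 13.
Result: 12 * 4 = 13 (in Nim).

13


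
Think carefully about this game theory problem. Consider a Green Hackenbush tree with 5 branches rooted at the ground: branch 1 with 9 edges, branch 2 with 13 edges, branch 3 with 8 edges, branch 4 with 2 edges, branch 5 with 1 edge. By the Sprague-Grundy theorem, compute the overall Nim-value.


The tree has 5 branches from the ground vertex.
In Green Hackenbush, the Nim-value of a simple path of length k is k.
Branch 1: length 9, Nim-value = 9
Branch 2: length 13, Nim-value = 13
Branch 3: length 8, Nim-value = 8
Branch 4: length 2, Nim-value = 2
Branch 5: length 1, Nim-value = 1
Total Nim-value = XOR of all branch values:
0 XOR 9 = 9
9 XOR 13 = 4
4 XOR 8 = 12
12 XOR 2 = 14
14 XOR 1 = 15
Nim-value of the tree = 15

15


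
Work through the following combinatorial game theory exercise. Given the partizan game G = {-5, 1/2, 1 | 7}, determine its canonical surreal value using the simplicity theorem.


Left options: {-5, 1/2, 1}, max = 1
Right options: {7}, min = 7
All options are numbers and max(Left) < min(Right), so by the simplicity theorem the value is the simplest (earliest-born) number strictly between 1 and 7.
Integers 2 through 6 all lie strictly between 1 and 7.
Among integers, the simplest (lowest birthday = smallest |n|; 0 is born on day 0, +-n on day n) is 2.
No non-integer in the interval can be simpler: if x is a non-integer in the interval, then floor(x) or ceil(x) also lies in the interval (the interval contains an integer), and both are proper prefixes of x's sign expansion, i.e. born earlier. So the game value is 2.
Game value = 2

2


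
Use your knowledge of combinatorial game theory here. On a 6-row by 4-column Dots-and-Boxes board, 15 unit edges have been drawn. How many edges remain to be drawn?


Grid: 6 x 4 boxes, i.e. 7 rows and 5 columns of dots.
Horizontal edges: (rows + 1) * cols = 7 * 4 = 28
Vertical edges: rows * (cols + 1) = 6 * 5 = 30
Total edges: 28 + 30 = 58
Edges drawn: 15
Remaining: 58 - 15 = 43

43


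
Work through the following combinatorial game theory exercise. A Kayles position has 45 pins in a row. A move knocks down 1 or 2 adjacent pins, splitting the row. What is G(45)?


Kayles: a move removes 1 or 2 adjacent pins from a contiguous row.
Removing pins from a row of k leaves two independent rows (a, b) with a + b = k - 1 (one pin) or a + b = k - 2 (two pins); an end removal gives a = 0.
By Sprague-Grundy, G(k) = mex{ G(a) XOR G(b) } over all these splits. G(0) = 0.
G(1): splits (0,0):0^0=0 -> mex({0}) = 1
G(2): splits (0,1):0^1=1 (0,0):0^0=0 -> mex({0, 1}) = 2
G(3): splits (0,2):0^2=2 (1,1):1^1=0 (0,1):0^1=1 -> mex({0, 1, 2}) = 3
G(4): splits (0,3):0^3=3 (1,2):1^2=3 (0,2):0^2=2 (1,1):1^1=0 -> mex({0, 2, 3}) = 1
G(5): splits (0,4):0^1=1 (1,3):1^3=2 (2,2):2^2=0 (0,3):0^3=3 (1,2):1^2=3 -> mex({0, 1, 2, 3}) = 4
G(6) = mex({0, 1, 2, 4}) = 3
G(7) = mex({0, 1, 3, 4, 5}) = 2
G(8) = mex({0, 2, 3, 5, 6}) = 1
G(9) = mex({0, 1, 2, 3, 6, 7}) = 4
G(10) = mex({0, 1, 3, 4, 5, 7}) = 2
G(11) = mex({0, 1, 2, 3, 4, 5}) = 6
G(12) = mex({0, 1, 2, 3, 5, 6, 7}) = 4
G(13) = mex({0, 2, 3, 4, 6, 7}) = 1
G(14) = mex({0, 1, 4, 5, 6, 7}) = 2
G(15) = mex({0, 1, 2, 3, 4, 5, 6}) = 7
G(16) = mex({0, 2, 3, 5, 6, 7}) = 1
G(17) = mex({0, 1, 2, 3, 5, 6, 7}) = 4
G(18) = mex({0, 1, 2, 4, 5, 6}) = 3
G(19) = mex({0, 1, 3, 4, 5, 7}) = 2
G(20) = mex({0, 2, 3, 4, 5, 6, 7}) = 1
G(21) = mex({0, 1, 2, 3, 5, 6, 7}) = 4
G(22) = mex({0, 1, 2, 3, 4, 5, 7}) = 6
G(23) = mex({0, 1, 2, 3, 4, 5, 6}) = 7
G(24) = mex({0, 1, 2, 3, 5, 6, 7}) = 4
G(25) = mex({0, 2, 3, 4, 6, 7}) = 1
G(26) = mex({0, 1, 3, 4, 5, 6, 7}) = 2
G(27) = mex({0, 1, 2, 3, 4, 5, 6, 7}) = 8
G(28) = mex({0, 1, 2, 3, 4, 6, 7, 8}) = 5
G(29) = mex({0, 1, 2, 3, 5, 6, 7, 8, 9}) = 4
G(30) = mex({0, 1, 2, 3, 4, 5, 6, 9, 10}) = 7
G(31) = mex({0, 1, 3, 4, 5, 7, 10, 11}) = 2
G(32) = mex({0, 2, 3, 4, 5, 6, 7, 9, 11}) = 1
G(33) = mex({0, 1, 2, 3, 4, 5, 6, 7, 9, 12}) = 8
G(34) = mex({0, 1, 2, 3, 4, 5, 7, 8, 11, 12}) = 6
G(35) = mex({0, 1, 2, 3, 4, 5, 6, 8, 9, 10, 11}) = 7
G(36) = mex({0, 1, 2, 3, 5, 6, 7, 9, 10}) = 4
G(37) = mex({0, 2, 3, 4, 6, 7, 9, 10, 11, 12}) = 1
G(38) = mex({0, 1, 3, 4, 5, 6, 7, 9, 10, 11, 12}) = 2
G(39) = mex({0, 1, 2, 4, 5, 6, 7, 9, 10, 12, 14}) = 3
G(40) = mex({0, 2, 3, 4, 6, 7, 11, 12, 14}) = 1
G(41) = mex({0, 1, 2, 3, 5, 6, 7, 9, 10, 11, 12}) = 4
G(42) = mex({0, 1, 2, 3, 4, 5, 6, 9, 10}) = 7
G(43) = mex({0, 1, 3, 4, 5, 7, 9, 10, 12, 15}) = 2
G(44) = mex({0, 2, 3, 4, 5, 6, 7, 9, 10, 12, 15}) = 1
G(45) = mex({0, 1, 2, 3, 4, 5, 6, 7, 9, 10, 12, 14}) = 8
Therefore G(45) = 8.

8


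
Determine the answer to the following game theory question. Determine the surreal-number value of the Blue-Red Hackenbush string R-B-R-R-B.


Edges (from ground): R-B-R-R-B
By Berlekamp's sign-expansion rule, a Blue-Red Hackenbush stalk has the value of the surreal number whose sign sequence is the edge sequence with B -> + and R -> -.
Sign sequence: -+--+
Trace the sign expansion in the surreal number tree, starting from 0:
Edge 1: R (sign -) -> bounds (-inf, 0), value = -1
Edge 2: B (sign +) -> bounds (-1, 0), value = -1/2
Edge 3: R (sign -) -> bounds (-1, -1/2), value = -3/4
Edge 4: R (sign -) -> bounds (-1, -3/4), value = -7/8
Edge 5: B (sign +) -> bounds (-7/8, -3/4), value = -13/16
Game value = -13/16

-13/16


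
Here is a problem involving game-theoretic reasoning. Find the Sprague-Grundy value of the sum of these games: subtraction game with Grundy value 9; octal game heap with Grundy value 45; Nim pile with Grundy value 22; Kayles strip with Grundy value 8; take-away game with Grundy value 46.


By the Sprague-Grundy theorem, the Grundy value of a sum of games is the XOR of individual Grundy values.
subtraction game: Grundy value = 9. Running XOR: 0 XOR 9 = 9
octal game heap: Grundy value = 45. Running XOR: 9 XOR 45 = 36
Nim pile: Grundy value = 22. Running XOR: 36 XOR 22 = 50
Kayles strip: Grundy value = 8. Running XOR: 50 XOR 8 = 58
take-away game: Grundy value = 46. Running XOR: 58 XOR 46 = 20
The combined Grundy value is 20.

20


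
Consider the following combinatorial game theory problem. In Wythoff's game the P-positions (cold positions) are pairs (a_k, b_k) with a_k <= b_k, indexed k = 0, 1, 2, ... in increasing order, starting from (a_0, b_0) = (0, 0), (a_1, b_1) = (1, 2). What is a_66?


By Wythoff's theorem, a_k = floor(k * phi) and b_k = floor(k * phi^2) = a_k + k, where phi = (1 + sqrt(5))/2 is the golden ratio.
phi = (1 + sqrt(5))/2 = 1.618034
k = 66
k * phi = 66 * 1.618034 = 106.790243
a_66 = floor(k * phi) = 106

106


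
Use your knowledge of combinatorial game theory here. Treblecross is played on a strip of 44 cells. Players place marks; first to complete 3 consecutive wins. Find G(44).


Treblecross: place X on empty cells; 3-in-a-row wins.
Playing within two cells of an existing X lets the opponent win at once, so sensible play treats the cells i-2..i+2 around each X as dead. The player left with no safe cell loses, so this is a normal-play take-away game on strips of safe cells.
Placing X at cell i (0-indexed) of a strip of k safe cells leaves independent strips of sizes max(0, i-2) and max(0, k-i-3). Hence G(k) = mex{ G(max(0,i-2)) XOR G(max(0,k-i-3)) : 0 <= i < k }, with G(0) = 0.
G(1): splits (0,0):0^0=0 -> mex({0}) = 1
G(2): splits (0,0):0^0=0 -> mex({0}) = 1
G(3): splits (0,0):0^0=0 -> mex({0}) = 1
G(4): splits (0,1):0^1=1 (0,0):0^0=0 -> mex({0, 1}) = 2
G(5): splits (0,2):0^1=1 (0,1):0^1=1 (0,0):0^0=0 -> mex({0, 1}) = 2
G(6) = mex({1}) = 0
G(7) = mex({0, 1, 2}) = 3
G(8) = mex({0, 1, 2}) = 3
G(9) = mex({0, 2}) = 1
G(10) = mex({0, 2, 3}) = 1
G(11) = mex({0, 3}) = 1
G(12) = mex({1, 3}) = 0
G(13) = mex({0, 1, 2, 3}) = 4
G(14) = mex({0, 1, 2}) = 3
G(15) = mex({0, 1, 2}) = 3
G(16) = mex({0, 1, 2, 4}) = 3
G(17) = mex({0, 1, 3, 4}) = 2
G(18) = mex({0, 1, 3, 4}) = 2
G(19) = mex({0, 1, 3, 5}) = 2
G(20) = mex({0, 1, 2, 3, 5}) = 4
G(21) = mex({0, 1, 2, 3, 5}) = 4
G(22) = mex({1, 2, 6}) = 0
G(23) = mex({0, 1, 2, 3, 4, 6}) = 5
G(24) = mex({0, 1, 2, 3, 4}) = 5
G(25) = mex({0, 1, 3, 4, 7}) = 2
G(26) = mex({0, 1, 3, 4, 5, 7}) = 2
G(27) = mex({0, 1, 3, 5}) = 2
G(28) = mex({0, 1, 2, 5}) = 3
G(29) = mex({0, 1, 2, 4, 5, 6}) = 3
G(30) = mex({1, 2, 4, 6}) = 0
G(31) = mex({0, 1, 2, 3, 4, 6}) = 5
G(32) = mex({1, 2, 3, 4, 7}) = 0
G(33) = mex({0, 3, 7}) = 1
G(34) = mex({0, 2, 3, 5, 7}) = 1
G(35) = mex({0, 2, 3, 5, 6}) = 1
G(36) = mex({0, 1, 2, 5, 6}) = 3
G(37) = mex({0, 1, 2, 4, 5, 6}) = 3
G(38) = mex({0, 1, 2, 4}) = 3
G(39) = mex({0, 1, 2, 3, 4, 7}) = 5
G(40) = mex({0, 1, 2, 3, 4, 5, 7}) = 6
G(41) = mex({0, 1, 2, 3, 5, 7}) = 4
G(42) = mex({0, 1, 2, 3, 5, 6, 7}) = 4
G(43) = mex({0, 2, 3, 5, 6}) = 1
G(44) = mex({1, 2, 3, 4, 5, 6}) = 0
Therefore G(44) = 0.

0


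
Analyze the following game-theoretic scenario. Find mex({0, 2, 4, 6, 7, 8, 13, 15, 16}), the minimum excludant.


Set = {0, 2, 4, 6, 7, 8, 13, 15, 16}
0 is in the set.
1 is NOT in the set. This is the mex.
mex = 1

1


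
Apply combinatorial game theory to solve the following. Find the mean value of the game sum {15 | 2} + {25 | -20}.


G1 = {15 | 2}, G2 = {25 | -20}
Each is a switch {a | b} with numbers a > b; its mean value is (a + b)/2, and mean value is additive over game sums: m(G1 + G2) = m(G1) + m(G2).
Mean of G1 = (15 + (2))/2 = 17/2 = 17/2
Mean of G2 = (25 + (-20))/2 = 5/2 = 5/2
Mean of G1 + G2 = 17/2 + 5/2 = 11

11


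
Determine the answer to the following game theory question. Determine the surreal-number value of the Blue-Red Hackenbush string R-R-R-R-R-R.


Edges (from ground): R-R-R-R-R-R
By Berlekamp's sign-expansion rule, a Blue-Red Hackenbush stalk has the value of the surreal number whose sign sequence is the edge sequence with B -> + and R -> -.
Sign sequence: ------
Trace the sign expansion in the surreal number tree, starting from 0:
Edge 1: R (sign -) -> bounds (-inf, 0), value = -1
Edge 2: R (sign -) -> bounds (-inf, -1), value = -2
Edge 3: R (sign -) -> bounds (-inf, -2), value = -3
Edge 4: R (sign -) -> bounds (-inf, -3), value = -4
Edge 5: R (sign -) -> bounds (-inf, -4), value = -5
Edge 6: R (sign -) -> bounds (-inf, -5), value = -6
Game value = -6

-6


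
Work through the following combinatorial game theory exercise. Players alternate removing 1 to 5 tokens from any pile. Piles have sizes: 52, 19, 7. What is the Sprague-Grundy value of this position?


Subtraction set: {1, 2, 3, 4, 5}
For this subtraction set, G(n) = n mod 6 (period = max + 1 = 6).
Pile 1 (size 52): G(52) = 52 mod 6 = 4
Pile 2 (size 19): G(19) = 19 mod 6 = 1
Pile 3 (size 7): G(7) = 7 mod 6 = 1
Total Grundy value = XOR of all: 4 XOR 1 XOR 1 = 4

4


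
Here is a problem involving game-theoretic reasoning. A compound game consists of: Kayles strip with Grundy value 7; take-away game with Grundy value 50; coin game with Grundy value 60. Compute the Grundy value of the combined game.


By the Sprague-Grundy theorem, the Grundy value of a sum of games is the XOR of individual Grundy values.
Kayles strip: Grundy value = 7. Running XOR: 0 XOR 7 = 7
take-away game: Grundy value = 50. Running XOR: 7 XOR 50 = 53
coin game: Grundy value = 60. Running XOR: 53 XOR 60 = 9
The combined Grundy value is 9.

9


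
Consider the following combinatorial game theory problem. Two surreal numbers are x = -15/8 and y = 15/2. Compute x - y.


x = -15/8, y = 15/2
Converting to common denominator: 8
x = -15/8, y = 60/8
x - y = -15/8 - 15/2 = -75/8

-75/8


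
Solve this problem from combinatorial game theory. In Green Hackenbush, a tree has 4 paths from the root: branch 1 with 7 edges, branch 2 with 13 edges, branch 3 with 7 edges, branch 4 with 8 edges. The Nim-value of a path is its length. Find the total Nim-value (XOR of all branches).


The tree has 4 branches from the ground vertex.
In Green Hackenbush, the Nim-value of a simple path of length k is k.
Branch 1: length 7, Nim-value = 7
Branch 2: length 13, Nim-value = 13
Branch 3: length 7, Nim-value = 7
Branch 4: length 8, Nim-value = 8
Total Nim-value = XOR of all branch values:
0 XOR 7 = 7
7 XOR 13 = 10
10 XOR 7 = 13
13 XOR 8 = 5
Nim-value of the tree = 5

5


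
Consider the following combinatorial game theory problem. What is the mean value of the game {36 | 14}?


Game = {36 | 14}, a switch {a | b} with numbers a > b.
Its thermograph has left wall a - t and right wall b + t, which meet at t = (a - b)/2, where both equal (a + b)/2. So the mast (mean value) is at (a + b)/2.
Mean = (36 + (14))/2 = 50/2 = 25

25


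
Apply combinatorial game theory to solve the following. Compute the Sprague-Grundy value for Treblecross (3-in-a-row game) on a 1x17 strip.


Treblecross: place X on empty cells; 3-in-a-row wins.
Playing within two cells of an existing X lets the opponent win at once, so sensible play treats the cells i-2..i+2 around each X as dead. The player left with no safe cell loses, so this is a normal-play take-away game on strips of safe cells.
Placing X at cell i (0-indexed) of a strip of k safe cells leaves independent strips of sizes max(0, i-2) and max(0, k-i-3). Hence G(k) = mex{ G(max(0,i-2)) XOR G(max(0,k-i-3)) : 0 <= i < k }, with G(0) = 0.
G(1): splits (0,0):0^0=0 -> mex({0}) = 1
G(2): splits (0,0):0^0=0 -> mex({0}) = 1
G(3): splits (0,0):0^0=0 -> mex({0}) = 1
G(4): splits (0,1):0^1=1 (0,0):0^0=0 -> mex({0, 1}) = 2
G(5): splits (0,2):0^1=1 (0,1):0^1=1 (0,0):0^0=0 -> mex({0, 1}) = 2
G(6) = mex({1}) = 0
G(7) = mex({0, 1, 2}) = 3
G(8) = mex({0, 1, 2}) = 3
G(9) = mex({0, 2}) = 1
G(10) = mex({0, 2, 3}) = 1
G(11) = mex({0, 3}) = 1
G(12) = mex({1, 3}) = 0
G(13) = mex({0, 1, 2, 3}) = 4
G(14) = mex({0, 1, 2}) = 3
G(15) = mex({0, 1, 2}) = 3
G(16) = mex({0, 1, 2, 4}) = 3
G(17) = mex({0, 1, 3, 4}) = 2
Therefore G(17) = 2.

2


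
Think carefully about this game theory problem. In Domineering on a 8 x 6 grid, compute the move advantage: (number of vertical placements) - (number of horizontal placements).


Board is 8 x 6 (rows x cols).
Left (vertical) placements: (rows-1) * cols = 7 * 6 = 42
Right (horizontal) placements: rows * (cols-1) = 8 * 5 = 40
Advantage = Left - Right = 42 - 40 = 2

2


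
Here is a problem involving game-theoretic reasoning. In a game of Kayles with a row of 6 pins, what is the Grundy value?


Kayles: a move removes 1 or 2 adjacent pins from a contiguous row.
Removing pins from a row of k leaves two independent rows (a, b) with a + b = k - 1 (one pin) or a + b = k - 2 (two pins); an end removal gives a = 0.
By Sprague-Grundy, G(k) = mex{ G(a) XOR G(b) } over all these splits. G(0) = 0.
G(1): splits (0,0):0^0=0 -> mex({0}) = 1
G(2): splits (0,1):0^1=1 (0,0):0^0=0 -> mex({0, 1}) = 2
G(3): splits (0,2):0^2=2 (1,1):1^1=0 (0,1):0^1=1 -> mex({0, 1, 2}) = 3
G(4): splits (0,3):0^3=3 (1,2):1^2=3 (0,2):0^2=2 (1,1):1^1=0 -> mex({0, 2, 3}) = 1
G(5): splits (0,4):0^1=1 (1,3):1^3=2 (2,2):2^2=0 (0,3):0^3=3 (1,2):1^2=3 -> mex({0, 1, 2, 3}) = 4
G(6) = mex({0, 1, 2, 4}) = 3
Therefore G(6) = 3.

3


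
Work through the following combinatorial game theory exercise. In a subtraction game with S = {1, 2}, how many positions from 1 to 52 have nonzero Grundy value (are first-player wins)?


Subtraction set S = {1, 2}, so G(n) = n mod 3.
G(n) = 0 when n is a multiple of 3.
Multiples of 3 in [1, 52]: 17
N-positions (nonzero Grundy) = 52 - 17 = 35

35


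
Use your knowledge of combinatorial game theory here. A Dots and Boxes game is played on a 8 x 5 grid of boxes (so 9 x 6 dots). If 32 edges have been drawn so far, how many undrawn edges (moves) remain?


Grid: 8 x 5 boxes, i.e. 9 rows and 6 columns of dots.
Horizontal edges: (rows + 1) * cols = 9 * 5 = 45
Vertical edges: rows * (cols + 1) = 8 * 6 = 48
Total edges: 45 + 48 = 93
Edges drawn: 32
Remaining: 93 - 32 = 61

61


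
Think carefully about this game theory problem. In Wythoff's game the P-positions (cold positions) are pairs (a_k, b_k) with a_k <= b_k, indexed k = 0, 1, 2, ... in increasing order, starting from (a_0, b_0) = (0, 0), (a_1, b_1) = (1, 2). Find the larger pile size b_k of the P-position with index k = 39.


By Wythoff's theorem, a_k = floor(k * phi) and b_k = floor(k * phi^2) = a_k + k, where phi = (1 + sqrt(5))/2 is the golden ratio.
phi = (1 + sqrt(5))/2 = 1.618034
phi^2 = phi + 1 = 2.618034
k = 39
k * phi^2 = 39 * 2.618034 = 102.103326
b_39 = floor(k * phi^2) = 102 (check: a_39 + k = 63 + 39 = 102)

102


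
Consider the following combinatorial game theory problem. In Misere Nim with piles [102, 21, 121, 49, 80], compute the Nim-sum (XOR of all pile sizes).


We need the XOR (exclusive or) of all pile sizes.
After XOR-ing pile 1 (size 102): 0 XOR 102 = 102
After XOR-ing pile 2 (size 21): 102 XOR 21 = 115
After XOR-ing pile 3 (size 121): 115 XOR 121 = 10
After XOR-ing pile 4 (size 49): 10 XOR 49 = 59
After XOR-ing pile 5 (size 80): 59 XOR 80 = 107
The Nim-value of this position is 107.

107


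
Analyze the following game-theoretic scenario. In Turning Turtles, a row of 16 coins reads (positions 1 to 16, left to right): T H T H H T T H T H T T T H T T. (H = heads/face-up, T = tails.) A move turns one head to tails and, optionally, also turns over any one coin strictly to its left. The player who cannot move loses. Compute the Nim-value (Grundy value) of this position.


Coins: T H T H H T T H T H T T T H T T
Key fact: a single head at position k behaves exactly like a Nim heap of size k (turning it to T and optionally flipping a coin at j < k corresponds to moving the heap from k to j, or to 0), and heads combine as a disjunctive sum (two heads at the same place would cancel, matching j XOR j = 0). So the Nim-value is the XOR of the 1-indexed positions of the heads.
Face-up positions (1-indexed): [2, 4, 5, 8, 10, 14]
XOR 0 with 2: 0 XOR 2 = 2
XOR 2 with 4: 2 XOR 4 = 6
XOR 6 with 5: 6 XOR 5 = 3
XOR 3 with 8: 3 XOR 8 = 11
XOR 11 with 10: 11 XOR 10 = 1
XOR 1 with 14: 1 XOR 14 = 15
Nim-value = 15

15


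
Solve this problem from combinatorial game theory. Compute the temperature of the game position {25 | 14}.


The game is {25 | 14}, a switch {a | b} with numbers a > b.
Cooling {a | b} by t gives {a - t | b + t}, which stops being hot when a - t = b + t, i.e. at t = (a - b)/2. So the temperature of a switch is (a - b)/2.
Temperature = (Left option - Right option) / 2
= (25 - (14)) / 2
= 11 / 2
= 11/2

11/2


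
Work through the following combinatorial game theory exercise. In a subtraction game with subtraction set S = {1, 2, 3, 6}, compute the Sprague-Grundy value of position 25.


The subtraction set is S = {1, 2, 3, 6}.
G(k) = mex{ G(k - s) : s in S, s <= k }. We compute iteratively: G(0) = 0.
G(1) = mex({0}) = 1
G(2) = mex({0, 1}) = 2
G(3) = mex({0, 1, 2}) = 3
G(4) = mex({1, 2, 3}) = 0
G(5) = mex({0, 2, 3}) = 1
G(6) = mex({0, 1, 3}) = 2
G(7) = mex({0, 1, 2}) = 3
G(8) = mex({1, 2, 3}) = 0
G(9) = mex({0, 2, 3}) = 1
Observe that G(4)..G(9) = 0, 1, 2, 3, 0, 1 repeats G(0)..G(5) = 0, 1, 2, 3, 0, 1.
For k >= max(S) = 6, G(k) is determined by the previous 6 values G(k-6)..G(k-1); a window of 6 consecutive values has recurred shifted by 4, so by induction G(k + 4) = G(k) for all k >= 0: the sequence is periodic from the start with period 4.
One period: G(0..3) = 0, 1, 2, 3.
25 mod 4 = 1, so G(25) = G(1) = 1.

1


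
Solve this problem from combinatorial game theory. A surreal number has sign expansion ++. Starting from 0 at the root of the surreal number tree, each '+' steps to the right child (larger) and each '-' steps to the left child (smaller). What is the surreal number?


Sign expansion: ++
Rule: track bounds (lo, hi), initially (-inf, +inf). On '+', the current value becomes lo and we move to the simplest number in (value, hi): value + 1 if hi = +inf, otherwise the midpoint (value + hi)/2. On '-', the current value becomes hi and we move to value - 1 if lo = -inf, otherwise the midpoint (lo + value)/2.
Start at 0.
Step 1: sign = +, move right. Bounds: (0, +inf). Value = 1
Step 2: sign = +, move right. Bounds: (1, +inf). Value = 2
The surreal number with sign expansion ++ is 2.

2


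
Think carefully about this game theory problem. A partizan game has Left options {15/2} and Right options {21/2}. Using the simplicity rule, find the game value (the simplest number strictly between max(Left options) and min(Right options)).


Left options: {15/2}, max = 15/2
Right options: {21/2}, min = 21/2
All options are numbers and max(Left) < min(Right), so by the simplicity theorem the value is the simplest (earliest-born) number strictly between 15/2 and 21/2.
Integers 8 through 10 all lie strictly between 15/2 and 21/2.
Among integers, the simplest (lowest birthday = smallest |n|; 0 is born on day 0, +-n on day n) is 8.
No non-integer in the interval can be simpler: if x is a non-integer in the interval, then floor(x) or ceil(x) also lies in the interval (the interval contains an integer), and both are proper prefixes of x's sign expansion, i.e. born earlier. So the game value is 8.
Game value = 8

8


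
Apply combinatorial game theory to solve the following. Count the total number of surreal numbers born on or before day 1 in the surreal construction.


Day 0: {|} = 0 is born. Count = 1.
Day n: the number of surreal numbers born by day n is 2^(n+1) - 1.
By day 0: 2^1 - 1 = 1
By day 1: 2^2 - 1 = 3
By day 1: 3 surreal numbers.

3


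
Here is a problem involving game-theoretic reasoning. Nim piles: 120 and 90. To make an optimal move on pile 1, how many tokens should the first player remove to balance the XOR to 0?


Piles: 120 and 90
Current XOR: 120 XOR 90 = 34 (non-zero, so this is an N-position).
To make the XOR zero, we need to find a move that balances the piles.
For pile 1 (size 120): target = 120 XOR 34 = 90
We reduce pile 1 from 120 to 90.
Tokens removed: 120 - 90 = 30
Verification: 90 XOR 90 = 0

30


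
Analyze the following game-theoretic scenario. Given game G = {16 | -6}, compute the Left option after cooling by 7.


Original game: {16 | -6} (a switch {a | b} with a > b).
Cooling by t (for t below the temperature (a - b)/2 = 11) taxes each move by t: {a | b} cooled by t is {a - t | b + t}.
Cooling amount: t = 7
Cooled Left option: 16 - 7 = 9
Cooled Right option: -6 + 7 = 1
Cooled game: {9 | 1}
Left option = 9

9


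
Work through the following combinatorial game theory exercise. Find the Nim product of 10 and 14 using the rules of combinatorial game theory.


Nim multiplication is bilinear over XOR: (u XOR v) * w = (u*w) XOR (v*w).
So we split each operand into its bit components and XOR the pairwise Nim products.
10 = 2 + 8 (as XOR of powers of 2).
14 = 2 + 4 + 8 (as XOR of powers of 2).
Using the standard Nim-product table on single bits:
  2*2 = 3,   2*4 = 8,   2*8 = 12,
  4*4 = 6,   4*8 = 11,  8*8 = 13,
and  1*x = x (identity), k*l = l*k (commutative).
Pairwise Nim products:
  2 * 2 = 3
  2 * 4 = 8
  2 * 8 = 12
  8 * 2 = 12
  8 * 4 = 11
  8 * 8 = 13
XOR them: 3 XOR 8 XOR 12 XOR 12 XOR 11 XOR 13 = 13.
Result: 10 * 14 = 13 (in Nim).

13


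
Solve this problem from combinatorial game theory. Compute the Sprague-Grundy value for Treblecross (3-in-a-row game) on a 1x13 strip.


Treblecross: place X on empty cells; 3-in-a-row wins.
Playing within two cells of an existing X lets the opponent win at once, so sensible play treats the cells i-2..i+2 around each X as dead. The player left with no safe cell loses, so this is a normal-play take-away game on strips of safe cells.
Placing X at cell i (0-indexed) of a strip of k safe cells leaves independent strips of sizes max(0, i-2) and max(0, k-i-3). Hence G(k) = mex{ G(max(0,i-2)) XOR G(max(0,k-i-3)) : 0 <= i < k }, with G(0) = 0.
G(1): splits (0,0):0^0=0 -> mex({0}) = 1
G(2): splits (0,0):0^0=0 -> mex({0}) = 1
G(3): splits (0,0):0^0=0 -> mex({0}) = 1
G(4): splits (0,1):0^1=1 (0,0):0^0=0 -> mex({0, 1}) = 2
G(5): splits (0,2):0^1=1 (0,1):0^1=1 (0,0):0^0=0 -> mex({0, 1}) = 2
G(6) = mex({1}) = 0
G(7) = mex({0, 1, 2}) = 3
G(8) = mex({0, 1, 2}) = 3
G(9) = mex({0, 2}) = 1
G(10) = mex({0, 2, 3}) = 1
G(11) = mex({0, 3}) = 1
G(12) = mex({1, 3}) = 0
G(13) = mex({0, 1, 2, 3}) = 4
Therefore G(13) = 4.

4


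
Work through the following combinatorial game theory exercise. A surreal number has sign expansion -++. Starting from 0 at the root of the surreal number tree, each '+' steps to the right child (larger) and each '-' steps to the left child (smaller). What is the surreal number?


Sign expansion: -++
Rule: track bounds (lo, hi), initially (-inf, +inf). On '+', the current value becomes lo and we move to the simplest number in (value, hi): value + 1 if hi = +inf, otherwise the midpoint (value + hi)/2. On '-', the current value becomes hi and we move to value - 1 if lo = -inf, otherwise the midpoint (lo + value)/2.
Start at 0.
Step 1: sign = -, move left. Bounds: (-inf, 0). Value = -1
Step 2: sign = +, move right. Bounds: (-1, 0). Value = -1/2
Step 3: sign = +, move right. Bounds: (-1/2, 0). Value = -1/4
The surreal number with sign expansion -++ is -1/4.

-1/4


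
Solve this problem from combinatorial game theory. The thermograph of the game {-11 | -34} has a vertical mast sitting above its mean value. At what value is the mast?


Game = {-11 | -34}, a switch {a | b} with numbers a > b.
Its thermograph has left wall a - t and right wall b + t, which meet at t = (a - b)/2, where both equal (a + b)/2. So the mast (mean value) is at (a + b)/2.
Mean = (-11 + (-34))/2 = -45/2 = -45/2

-45/2


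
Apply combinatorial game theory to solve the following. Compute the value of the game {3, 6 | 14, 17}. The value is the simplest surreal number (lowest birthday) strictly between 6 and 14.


Left options: {3, 6}, max = 6
Right options: {14, 17}, min = 14
All options are numbers and max(Left) < min(Right), so by the simplicity theorem the value is the simplest (earliest-born) number strictly between 6 and 14.
Integers 7 through 13 all lie strictly between 6 and 14.
Among integers, the simplest (lowest birthday = smallest |n|; 0 is born on day 0, +-n on day n) is 7.
No non-integer in the interval can be simpler: if x is a non-integer in the interval, then floor(x) or ceil(x) also lies in the interval (the interval contains an integer), and both are proper prefixes of x's sign expansion, i.e. born earlier. So the game value is 7.
Game value = 7

7


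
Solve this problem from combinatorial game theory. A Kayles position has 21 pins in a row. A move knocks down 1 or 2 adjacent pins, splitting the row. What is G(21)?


Kayles: a move removes 1 or 2 adjacent pins from a contiguous row.
Removing pins from a row of k leaves two independent rows (a, b) with a + b = k - 1 (one pin) or a + b = k - 2 (two pins); an end removal gives a = 0.
By Sprague-Grundy, G(k) = mex{ G(a) XOR G(b) } over all these splits. G(0) = 0.
G(1): splits (0,0):0^0=0 -> mex({0}) = 1
G(2): splits (0,1):0^1=1 (0,0):0^0=0 -> mex({0, 1}) = 2
G(3): splits (0,2):0^2=2 (1,1):1^1=0 (0,1):0^1=1 -> mex({0, 1, 2}) = 3
G(4): splits (0,3):0^3=3 (1,2):1^2=3 (0,2):0^2=2 (1,1):1^1=0 -> mex({0, 2, 3}) = 1
G(5): splits (0,4):0^1=1 (1,3):1^3=2 (2,2):2^2=0 (0,3):0^3=3 (1,2):1^2=3 -> mex({0, 1, 2, 3}) = 4
G(6) = mex({0, 1, 2, 4}) = 3
G(7) = mex({0, 1, 3, 4, 5}) = 2
G(8) = mex({0, 2, 3, 5, 6}) = 1
G(9) = mex({0, 1, 2, 3, 6, 7}) = 4
G(10) = mex({0, 1, 3, 4, 5, 7}) = 2
G(11) = mex({0, 1, 2, 3, 4, 5}) = 6
G(12) = mex({0, 1, 2, 3, 5, 6, 7}) = 4
G(13) = mex({0, 2, 3, 4, 6, 7}) = 1
G(14) = mex({0, 1, 4, 5, 6, 7}) = 2
G(15) = mex({0, 1, 2, 3, 4, 5, 6}) = 7
G(16) = mex({0, 2, 3, 5, 6, 7}) = 1
G(17) = mex({0, 1, 2, 3, 5, 6, 7}) = 4
G(18) = mex({0, 1, 2, 4, 5, 6}) = 3
G(19) = mex({0, 1, 3, 4, 5, 7}) = 2
G(20) = mex({0, 2, 3, 4, 5, 6, 7}) = 1
G(21) = mex({0, 1, 2, 3, 5, 6, 7}) = 4
Therefore G(21) = 4.

4


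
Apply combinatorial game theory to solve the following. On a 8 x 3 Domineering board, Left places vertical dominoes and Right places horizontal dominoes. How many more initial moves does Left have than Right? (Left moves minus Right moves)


Board is 8 x 3 (rows x cols).
Left (vertical) placements: (rows-1) * cols = 7 * 3 = 21
Right (horizontal) placements: rows * (cols-1) = 8 * 2 = 16
Advantage = Left - Right = 21 - 16 = 5

5


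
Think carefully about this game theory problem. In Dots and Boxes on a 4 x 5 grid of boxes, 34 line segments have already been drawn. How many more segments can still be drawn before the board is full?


Grid: 4 x 5 boxes, i.e. 5 rows and 6 columns of dots.
Horizontal edges: (rows + 1) * cols = 5 * 5 = 25
Vertical edges: rows * (cols + 1) = 4 * 6 = 24
Total edges: 25 + 24 = 49
Edges drawn: 34
Remaining: 49 - 34 = 15

15


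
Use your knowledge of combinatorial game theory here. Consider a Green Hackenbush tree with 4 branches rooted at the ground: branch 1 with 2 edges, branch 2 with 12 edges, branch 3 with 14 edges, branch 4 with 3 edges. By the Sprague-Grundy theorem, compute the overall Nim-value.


The tree has 4 branches from the ground vertex.
In Green Hackenbush, the Nim-value of a simple path of length k is k.
Branch 1: length 2, Nim-value = 2
Branch 2: length 12, Nim-value = 12
Branch 3: length 14, Nim-value = 14
Branch 4: length 3, Nim-value = 3
Total Nim-value = XOR of all branch values:
0 XOR 2 = 2
2 XOR 12 = 14
14 XOR 14 = 0
0 XOR 3 = 3
Nim-value of the tree = 3

3


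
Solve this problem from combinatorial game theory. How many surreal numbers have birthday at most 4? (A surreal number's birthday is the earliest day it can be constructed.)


Day 0: {|} = 0 is born. Count = 1.
Day n: the number of surreal numbers born by day n is 2^(n+1) - 1.
By day 0: 2^1 - 1 = 1
By day 1: 2^2 - 1 = 3
By day 2: 2^3 - 1 = 7
By day 3: 2^4 - 1 = 15
By day 4: 2^5 - 1 = 31
By day 4: 31 surreal numbers.

31


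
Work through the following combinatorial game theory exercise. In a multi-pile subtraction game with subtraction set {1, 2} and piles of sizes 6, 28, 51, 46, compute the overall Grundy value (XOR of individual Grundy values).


Subtraction set: {1, 2}
For this subtraction set, G(n) = n mod 3 (period = max + 1 = 3).
Pile 1 (size 6): G(6) = 6 mod 3 = 0
Pile 2 (size 28): G(28) = 28 mod 3 = 1
Pile 3 (size 51): G(51) = 51 mod 3 = 0
Pile 4 (size 46): G(46) = 46 mod 3 = 1
Total Grundy value = XOR of all: 0 XOR 1 XOR 0 XOR 1 = 0

0


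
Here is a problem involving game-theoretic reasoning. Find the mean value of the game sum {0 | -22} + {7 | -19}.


G1 = {0 | -22}, G2 = {7 | -19}
Each is a switch {a | b} with numbers a > b; its mean value is (a + b)/2, and mean value is additive over game sums: m(G1 + G2) = m(G1) + m(G2).
Mean of G1 = (0 + (-22))/2 = -22/2 = -11
Mean of G2 = (7 + (-19))/2 = -12/2 = -6
Mean of G1 + G2 = -11 + -6 = -17

-17


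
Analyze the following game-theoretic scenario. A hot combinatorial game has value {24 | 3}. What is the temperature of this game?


The game is {24 | 3}, a switch {a | b} with numbers a > b.
Cooling {a | b} by t gives {a - t | b + t}, which stops being hot when a - t = b + t, i.e. at t = (a - b)/2. So the temperature of a switch is (a - b)/2.
Temperature = (Left option - Right option) / 2
= (24 - (3)) / 2
= 21 / 2
= 21/2

21/2


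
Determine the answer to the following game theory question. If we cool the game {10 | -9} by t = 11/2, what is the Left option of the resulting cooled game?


Original game: {10 | -9} (a switch {a | b} with a > b).
Cooling by t (for t below the temperature (a - b)/2 = 19/2) taxes each move by t: {a | b} cooled by t is {a - t | b + t}.
Cooling amount: t = 11/2
Cooled Left option: 10 - 11/2 = 9/2
Cooled Right option: -9 + 11/2 = -7/2
Cooled game: {9/2 | -7/2}
Left option = 9/2

9/2


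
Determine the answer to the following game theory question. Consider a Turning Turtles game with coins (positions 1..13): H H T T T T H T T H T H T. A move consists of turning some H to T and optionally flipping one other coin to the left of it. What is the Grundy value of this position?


Coins: H H T T T T H T T H T H T
Key fact: a single head at position k behaves exactly like a Nim heap of size k (turning it to T and optionally flipping a coin at j < k corresponds to moving the heap from k to j, or to 0), and heads combine as a disjunctive sum (two heads at the same place would cancel, matching j XOR j = 0). So the Nim-value is the XOR of the 1-indexed positions of the heads.
Face-up positions (1-indexed): [1, 2, 7, 10, 12]
XOR 0 with 1: 0 XOR 1 = 1
XOR 1 with 2: 1 XOR 2 = 3
XOR 3 with 7: 3 XOR 7 = 4
XOR 4 with 10: 4 XOR 10 = 14
XOR 14 with 12: 14 XOR 12 = 2
Nim-value = 2

2
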